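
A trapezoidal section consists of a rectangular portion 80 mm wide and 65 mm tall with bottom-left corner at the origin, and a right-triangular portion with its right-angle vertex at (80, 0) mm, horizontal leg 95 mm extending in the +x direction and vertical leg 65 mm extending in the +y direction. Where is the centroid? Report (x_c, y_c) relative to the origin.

rectangular portion: A = 80 × 65 = 5200.00, centroid at (40.00, 32.50).
triangular portion: A = ½·95·65 = 3087.50, centroid at (111.67, 21.67).
ΣA = 8287.50 mm²
ΣAx_c = (5200.00)(40.00) + (3087.50)(111.67) = 552770.83 mm³
ΣAy_c = (5200.00)(32.50) + (3087.50)(21.67) = 235895.83 mm³
x_c = 552770.83 / 8287.50 = 66.70 mm
y_c = 235895.83 / 8287.50 = 28.46 mm

x_c = 66.70 mm, y_c = 28.46 mm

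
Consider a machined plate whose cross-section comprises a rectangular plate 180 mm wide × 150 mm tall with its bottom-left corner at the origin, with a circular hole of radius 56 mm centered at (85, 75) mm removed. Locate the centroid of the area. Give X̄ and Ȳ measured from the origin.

X̄ = 92.87 mm, Ȳ = 75.00 mm

plate: A = 180 × 150 = 27000.00, centroid at (90.00, 75.00).
hole: A = −π·56² = -9852.03, centroid at (85.00, 75.00).
ΣA = 17147.97 mm²
ΣAX̄ = (27000.00)(90.00) + (-9852.03)(85.00) = 1592577.06 mm³
ΣAȲ = (27000.00)(75.00) + (-9852.03)(75.00) = 1286097.41 mm³
X̄ = 1592577.06 / 17147.97 = 92.87 mm
Ȳ = 1286097.41 / 17147.97 = 75.00 mm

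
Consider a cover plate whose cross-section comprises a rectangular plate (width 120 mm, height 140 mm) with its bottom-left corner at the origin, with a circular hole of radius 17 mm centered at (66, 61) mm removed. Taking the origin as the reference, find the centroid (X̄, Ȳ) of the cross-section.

plate: A = 120 × 140 = 16800.00, centroid at (60.00, 70.00).
hole: A = −π·17² = -907.92, centroid at (66.00, 61.00).
ΣA = 15892.08 mm²
ΣAX̄ = (16800.00)(60.00) + (-907.92)(66.00) = 948077.26 mm³
ΣAȲ = (16800.00)(70.00) + (-907.92)(61.00) = 1120616.86 mm³
X̄ = 948077.26 / 15892.08 = 59.66 mm
Ȳ = 1120616.86 / 15892.08 = 70.51 mm

X̄ = 59.66 mm, Ȳ = 70.51 mm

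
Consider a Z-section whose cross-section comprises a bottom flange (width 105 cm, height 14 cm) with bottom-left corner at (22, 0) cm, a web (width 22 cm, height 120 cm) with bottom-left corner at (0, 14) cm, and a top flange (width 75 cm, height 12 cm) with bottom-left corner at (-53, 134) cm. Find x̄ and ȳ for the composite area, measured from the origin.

x̄ = 24.87 cm, ȳ = 66.20 cm

Part | A | x̄ᵢ | ȳᵢ | A·x̄ᵢ | A·ȳᵢ
bottom flange | 1470.00 | 74.50 | 7.00 | 109515.00 | 10290.00
web | 2640.00 | 11.00 | 74.00 | 29040.00 | 195360.00
top flange | 900.00 | -15.50 | 140.00 | -13950.00 | 126000.00
Σ | 5010.00 |  |  | 124605.00 | 331650.00
x̄ = 124605.00 / 5010.00 = 24.87 cm
ȳ = 331650.00 / 5010.00 = 66.20 cm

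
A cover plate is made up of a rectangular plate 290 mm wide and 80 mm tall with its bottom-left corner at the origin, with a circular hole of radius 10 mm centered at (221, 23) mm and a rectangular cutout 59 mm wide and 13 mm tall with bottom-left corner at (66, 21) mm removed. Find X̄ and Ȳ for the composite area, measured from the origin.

X̄ = 145.64 mm, Ȳ = 40.67 mm

plate: A = 290 × 80 = 23200.00, centroid at (145.00, 40.00).
hole 1: A = −π·10² = -314.16, centroid at (221.00, 23.00).
hole 2: A = −(59 × 13) = -767.00, centroid at (95.50, 27.50).
ΣA = 22118.84 mm²
ΣAX̄ = (23200.00)(145.00) + (-314.16)(221.00) + (-767.00)(95.50) = 3221322.30 mm³
ΣAȲ = (23200.00)(40.00) + (-314.16)(23.00) + (-767.00)(27.50) = 899681.84 mm³
X̄ = 3221322.30 / 22118.84 = 145.64 mm
Ȳ = 899681.84 / 22118.84 = 40.67 mm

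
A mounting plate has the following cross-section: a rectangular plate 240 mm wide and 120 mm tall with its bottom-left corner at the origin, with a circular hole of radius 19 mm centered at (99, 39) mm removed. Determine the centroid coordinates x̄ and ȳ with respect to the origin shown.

x̄ = 120.86 mm, ȳ = 60.86 mm

plate: A = 240 × 120 = 28800.00, centroid at (120.00, 60.00).
hole: A = −π·19² = -1134.11, centroid at (99.00, 39.00).
ΣA = 27665.89 mm², ΣAx̄ = 3343722.62 mm³, ΣAȳ = 1683769.52 mm³.
x̄ = 3343722.62/27665.89 = 120.86 mm; ȳ = 1683769.52/27665.89 = 60.86 mm.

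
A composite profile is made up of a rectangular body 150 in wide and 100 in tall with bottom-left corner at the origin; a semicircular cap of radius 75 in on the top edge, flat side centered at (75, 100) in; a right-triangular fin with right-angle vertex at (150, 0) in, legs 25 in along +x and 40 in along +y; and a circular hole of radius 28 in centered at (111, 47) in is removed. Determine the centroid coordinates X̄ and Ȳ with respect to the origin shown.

X̄ = 72.85 in, Ȳ = 82.56 in

rectangular body: A = 150 × 100 = 15000.00, centroid at (75.00, 50.00).
semicircular top: A = ½π·75² = 8835.73, centroid at (75.00, 131.83).
triangular fin: A = ½·25·40 = 500.00, centroid at (158.33, 13.33).
hole: A = −π·28² = -2463.01, centroid at (111.00, 47.00).
ΣA = 21872.72 in², ΣAX̄ = 1593452.41 in³, ΣAȲ = 1805728.19 in³.
X̄ = 1593452.41/21872.72 = 72.85 in; Ȳ = 1805728.19/21872.72 = 82.56 in.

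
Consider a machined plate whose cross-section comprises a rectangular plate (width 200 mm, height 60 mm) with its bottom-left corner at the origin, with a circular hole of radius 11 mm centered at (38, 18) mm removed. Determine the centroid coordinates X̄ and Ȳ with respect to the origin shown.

plate: A = 200 × 60 = 12000.00, centroid at (100.00, 30.00).
hole: A = −π·11² = -380.13, centroid at (38.00, 18.00).
ΣA = 11619.87 mm²
ΣAX̄ = (12000.00)(100.00) + (-380.13)(38.00) = 1185554.96 mm³
ΣAȲ = (12000.00)(30.00) + (-380.13)(18.00) = 353157.61 mm³
X̄ = 1185554.96 / 11619.87 = 102.03 mm
Ȳ = 353157.61 / 11619.87 = 30.39 mm

X̄ = 102.03 mm, Ȳ = 30.39 mm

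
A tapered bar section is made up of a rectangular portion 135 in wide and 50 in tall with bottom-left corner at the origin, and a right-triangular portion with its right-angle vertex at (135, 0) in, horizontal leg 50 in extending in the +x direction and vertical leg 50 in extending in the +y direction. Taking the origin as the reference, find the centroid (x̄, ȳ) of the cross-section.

rectangular portion: A = 135 × 50 = 6750.00, centroid at (67.50, 25.00).
triangular portion: A = ½·50·50 = 1250.00, centroid at (151.67, 16.67).
ΣA = 8000.00 in²
ΣAx̄ = (6750.00)(67.50) + (1250.00)(151.67) = 645208.33 in³
ΣAȳ = (6750.00)(25.00) + (1250.00)(16.67) = 189583.33 in³
x̄ = 645208.33 / 8000.00 = 80.65 in
ȳ = 189583.33 / 8000.00 = 23.70 in

x̄ = 80.65 in, ȳ = 23.70 in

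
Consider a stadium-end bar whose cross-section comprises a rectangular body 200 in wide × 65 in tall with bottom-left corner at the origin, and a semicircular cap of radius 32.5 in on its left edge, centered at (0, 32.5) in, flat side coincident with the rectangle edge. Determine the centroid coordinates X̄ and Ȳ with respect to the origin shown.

Part | A | x̄ᵢ | ȳᵢ | A·x̄ᵢ | A·ȳᵢ
rectangular body | 13000.00 | 100.00 | 32.50 | 1300000.00 | 422500.00
semicircular end | 1659.15 | -13.79 | 32.50 | -22885.42 | 53922.49
Σ | 14659.15 |  |  | 1277114.58 | 476422.49
X̄ = 1277114.58 / 14659.15 = 87.12 in
Ȳ = 476422.49 / 14659.15 = 32.50 in

X̄ = 87.12 in, Ȳ = 32.50 in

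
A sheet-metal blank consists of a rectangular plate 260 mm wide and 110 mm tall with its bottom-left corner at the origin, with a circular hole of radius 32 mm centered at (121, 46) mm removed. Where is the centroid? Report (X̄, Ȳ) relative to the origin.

X̄ = 131.14 mm, Ȳ = 56.14 mm

plate: A = 260 × 110 = 28600.00, centroid at (130.00, 55.00).
hole: A = −π·32² = -3216.99, centroid at (121.00, 46.00).
ΣA = 25383.01 mm²
ΣAX̄ = (28600.00)(130.00) + (-3216.99)(121.00) = 3328744.10 mm³
ΣAȲ = (28600.00)(55.00) + (-3216.99)(46.00) = 1425018.42 mm³
X̄ = 3328744.10 / 25383.01 = 131.14 mm
Ȳ = 1425018.42 / 25383.01 = 56.14 mm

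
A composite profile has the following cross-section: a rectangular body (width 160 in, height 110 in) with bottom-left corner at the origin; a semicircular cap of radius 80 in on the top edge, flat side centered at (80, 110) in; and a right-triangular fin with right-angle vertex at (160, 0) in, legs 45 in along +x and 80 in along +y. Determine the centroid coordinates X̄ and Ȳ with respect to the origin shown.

X̄ = 85.81 in, Ȳ = 83.63 in

rectangular body: A = 160 × 110 = 17600.00, centroid at (80.00, 55.00).
semicircular top: A = ½π·80² = 10053.10, centroid at (80.00, 143.95).
triangular fin: A = ½·45·80 = 1800.00, centroid at (175.00, 26.67).
ΣA = 29453.10 in², ΣAX̄ = 2527247.72 in³, ΣAȲ = 2463173.95 in³.
X̄ = 2527247.72/29453.10 = 85.81 in; Ȳ = 2463173.95/29453.10 = 83.63 in.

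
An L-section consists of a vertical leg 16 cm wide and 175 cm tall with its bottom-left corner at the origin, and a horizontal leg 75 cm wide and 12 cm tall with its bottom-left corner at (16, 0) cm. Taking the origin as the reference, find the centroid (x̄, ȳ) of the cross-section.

x̄ = 19.07 cm, ȳ = 67.68 cm

vertical leg: A = 16 × 175 = 2800.00, centroid at (8.00, 87.50).
horizontal leg: A = 75 × 12 = 900.00, centroid at (53.50, 6.00).
ΣA = 3700.00 cm²
ΣAx̄ = (2800.00)(8.00) + (900.00)(53.50) = 70550.00 cm³
ΣAȳ = (2800.00)(87.50) + (900.00)(6.00) = 250400.00 cm³
x̄ = 70550.00 / 3700.00 = 19.07 cm
ȳ = 250400.00 / 3700.00 = 67.68 cm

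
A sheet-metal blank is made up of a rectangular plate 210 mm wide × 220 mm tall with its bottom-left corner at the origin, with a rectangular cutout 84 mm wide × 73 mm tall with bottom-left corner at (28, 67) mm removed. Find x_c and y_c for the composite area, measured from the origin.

Part | A | x̄ᵢ | ȳᵢ | A·x̄ᵢ | A·ȳᵢ
plate | 46200.00 | 105.00 | 110.00 | 4851000.00 | 5082000.00
hole | -6132.00 | 70.00 | 103.50 | -429240.00 | -634662.00
Σ | 40068.00 |  |  | 4421760.00 | 4447338.00
x_c = 4421760.00 / 40068.00 = 110.36 mm
y_c = 4447338.00 / 40068.00 = 110.99 mm

x_c = 110.36 mm, y_c = 110.99 mm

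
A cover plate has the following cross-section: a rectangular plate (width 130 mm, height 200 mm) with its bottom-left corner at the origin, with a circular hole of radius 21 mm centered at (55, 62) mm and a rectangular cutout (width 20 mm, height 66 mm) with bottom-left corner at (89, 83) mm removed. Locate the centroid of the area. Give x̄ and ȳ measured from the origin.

Part | A | x̄ᵢ | ȳᵢ | A·x̄ᵢ | A·ȳᵢ
plate | 26000.00 | 65.00 | 100.00 | 1690000.00 | 2600000.00
hole 1 | -1385.44 | 55.00 | 62.00 | -76199.33 | -85897.43
hole 2 | -1320.00 | 99.00 | 116.00 | -130680.00 | -153120.00
Σ | 23294.56 |  |  | 1483120.67 | 2360982.57
x̄ = 1483120.67 / 23294.56 = 63.67 mm
ȳ = 2360982.57 / 23294.56 = 101.35 mm

x̄ = 63.67 mm, ȳ = 101.35 mm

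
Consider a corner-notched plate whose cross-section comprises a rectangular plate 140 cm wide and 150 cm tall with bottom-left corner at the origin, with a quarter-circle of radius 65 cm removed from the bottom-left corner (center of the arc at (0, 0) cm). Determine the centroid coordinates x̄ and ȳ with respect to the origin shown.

x̄ = 77.96 cm, ȳ = 83.90 cm

Part | A | x̄ᵢ | ȳᵢ | A·x̄ᵢ | A·ȳᵢ
plate | 21000.00 | 70.00 | 75.00 | 1470000.00 | 1575000.00
removed quarter-circle | -3318.31 | 27.59 | 27.59 | -91541.67 | -91541.67
Σ | 17681.69 |  |  | 1378458.33 | 1483458.33
x̄ = 1378458.33 / 17681.69 = 77.96 cm
ȳ = 1483458.33 / 17681.69 = 83.90 cm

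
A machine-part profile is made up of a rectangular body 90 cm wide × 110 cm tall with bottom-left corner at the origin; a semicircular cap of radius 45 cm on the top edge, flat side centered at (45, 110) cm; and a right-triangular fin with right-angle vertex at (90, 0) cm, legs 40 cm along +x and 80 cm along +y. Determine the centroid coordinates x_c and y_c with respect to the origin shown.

Part | A | x̄ᵢ | ȳᵢ | A·x̄ᵢ | A·ȳᵢ
rectangular body | 9900.00 | 45.00 | 55.00 | 445500.00 | 544500.00
semicircular top | 3180.86 | 45.00 | 129.10 | 143138.82 | 410644.88
triangular fin | 1600.00 | 103.33 | 26.67 | 165333.33 | 42666.67
Σ | 14680.86 |  |  | 753972.15 | 997811.55
x_c = 753972.15 / 14680.86 = 51.36 cm
y_c = 997811.55 / 14680.86 = 67.97 cm

x_c = 51.36 cm, y_c = 67.97 cm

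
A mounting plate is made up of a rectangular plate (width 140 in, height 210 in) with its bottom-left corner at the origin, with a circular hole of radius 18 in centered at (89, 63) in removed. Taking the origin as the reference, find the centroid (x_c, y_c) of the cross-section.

Part | A | x̄ᵢ | ȳᵢ | A·x̄ᵢ | A·ȳᵢ
plate | 29400.00 | 70.00 | 105.00 | 2058000.00 | 3087000.00
hole | -1017.88 | 89.00 | 63.00 | -90590.97 | -64126.19
Σ | 28382.12 |  |  | 1967409.03 | 3022873.81
x_c = 1967409.03 / 28382.12 = 69.32 in
y_c = 3022873.81 / 28382.12 = 106.51 in

x_c = 69.32 in, y_c = 106.51 in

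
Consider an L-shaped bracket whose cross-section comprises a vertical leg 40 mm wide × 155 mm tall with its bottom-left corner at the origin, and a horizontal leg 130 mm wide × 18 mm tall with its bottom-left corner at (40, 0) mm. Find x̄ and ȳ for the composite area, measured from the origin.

Part | A | x̄ᵢ | ȳᵢ | A·x̄ᵢ | A·ȳᵢ
vertical leg | 6200.00 | 20.00 | 77.50 | 124000.00 | 480500.00
horizontal leg | 2340.00 | 105.00 | 9.00 | 245700.00 | 21060.00
Σ | 8540.00 |  |  | 369700.00 | 501560.00
x̄ = 369700.00 / 8540.00 = 43.29 mm
ȳ = 501560.00 / 8540.00 = 58.73 mm

x̄ = 43.29 mm, ȳ = 58.73 mm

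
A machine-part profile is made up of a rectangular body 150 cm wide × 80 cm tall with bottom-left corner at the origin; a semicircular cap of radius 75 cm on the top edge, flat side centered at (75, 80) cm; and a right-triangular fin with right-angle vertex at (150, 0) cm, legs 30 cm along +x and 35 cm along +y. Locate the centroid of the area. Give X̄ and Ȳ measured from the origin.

X̄ = 77.09 cm, Ȳ = 69.02 cm

rectangular body: A = 150 × 80 = 12000.00, centroid at (75.00, 40.00).
semicircular top: A = ½π·75² = 8835.73, centroid at (75.00, 111.83).
triangular fin: A = ½·30·35 = 525.00, centroid at (160.00, 11.67).
ΣA = 21360.73 cm²
ΣAX̄ = (12000.00)(75.00) + (8835.73)(75.00) + (525.00)(160.00) = 1646679.70 cm³
ΣAȲ = (12000.00)(40.00) + (8835.73)(111.83) + (525.00)(11.67) = 1474233.35 cm³
X̄ = 1646679.70 / 21360.73 = 77.09 cm
Ȳ = 1474233.35 / 21360.73 = 69.02 cm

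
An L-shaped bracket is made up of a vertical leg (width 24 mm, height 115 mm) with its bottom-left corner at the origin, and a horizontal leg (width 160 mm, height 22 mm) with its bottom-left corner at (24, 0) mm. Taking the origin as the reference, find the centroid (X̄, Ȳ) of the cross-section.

vertical leg: A = 24 × 115 = 2760.00, centroid at (12.00, 57.50).
horizontal leg: A = 160 × 22 = 3520.00, centroid at (104.00, 11.00).
ΣA = 6280.00 mm², ΣAX̄ = 399200.00 mm³, ΣAȲ = 197420.00 mm³.
X̄ = 399200.00/6280.00 = 63.57 mm; Ȳ = 197420.00/6280.00 = 31.44 mm.

X̄ = 63.57 mm, Ȳ = 31.44 mm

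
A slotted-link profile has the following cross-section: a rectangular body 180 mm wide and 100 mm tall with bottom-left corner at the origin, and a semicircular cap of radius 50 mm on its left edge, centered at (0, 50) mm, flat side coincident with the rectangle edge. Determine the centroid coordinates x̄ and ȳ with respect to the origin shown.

rectangular body: A = 180 × 100 = 18000.00, centroid at (90.00, 50.00).
semicircular end: A = ½π·50² = 3926.99, centroid at (-21.22, 50.00).
ΣA = 21926.99 mm²
ΣAx̄ = (18000.00)(90.00) + (3926.99)(-21.22) = 1536666.67 mm³
ΣAȳ = (18000.00)(50.00) + (3926.99)(50.00) = 1096349.54 mm³
x̄ = 1536666.67 / 21926.99 = 70.08 mm
ȳ = 1096349.54 / 21926.99 = 50.00 mm

x̄ = 70.08 mm, ȳ = 50.00 mm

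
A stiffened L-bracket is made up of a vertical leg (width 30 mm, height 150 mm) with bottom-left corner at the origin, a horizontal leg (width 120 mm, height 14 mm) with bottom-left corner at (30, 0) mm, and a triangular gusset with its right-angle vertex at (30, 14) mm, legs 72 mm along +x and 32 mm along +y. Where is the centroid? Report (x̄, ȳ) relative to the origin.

vertical leg: A = 30 × 150 = 4500.00, centroid at (15.00, 75.00).
horizontal leg: A = 120 × 14 = 1680.00, centroid at (90.00, 7.00).
gusset: A = ½·72·32 = 1152.00, centroid at (54.00, 24.67).
ΣA = 7332.00 mm²
ΣAx̄ = (4500.00)(15.00) + (1680.00)(90.00) + (1152.00)(54.00) = 280908.00 mm³
ΣAȳ = (4500.00)(75.00) + (1680.00)(7.00) + (1152.00)(24.67) = 377676.00 mm³
x̄ = 280908.00 / 7332.00 = 38.31 mm
ȳ = 377676.00 / 7332.00 = 51.51 mm

x̄ = 38.31 mm, ȳ = 51.51 mm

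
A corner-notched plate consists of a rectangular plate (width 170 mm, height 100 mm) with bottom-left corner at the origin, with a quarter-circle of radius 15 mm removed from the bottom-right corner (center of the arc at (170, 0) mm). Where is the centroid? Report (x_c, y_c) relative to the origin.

x_c = 84.17 mm, y_c = 50.46 mm

plate: A = 170 × 100 = 17000.00, centroid at (85.00, 50.00).
removed quarter-circle: A = −¼π·15² = -176.71, centroid at (163.63, 6.37).
ΣA = 16823.29 mm², ΣAx_c = 1416083.52 mm³, ΣAy_c = 848875.00 mm³.
x_c = 1416083.52/16823.29 = 84.17 mm; y_c = 848875.00/16823.29 = 50.46 mm.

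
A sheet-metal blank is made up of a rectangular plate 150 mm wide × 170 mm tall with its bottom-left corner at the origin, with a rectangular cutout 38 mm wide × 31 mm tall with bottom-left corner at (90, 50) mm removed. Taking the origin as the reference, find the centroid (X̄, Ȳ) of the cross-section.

Part | A | x̄ᵢ | ȳᵢ | A·x̄ᵢ | A·ȳᵢ
plate | 25500.00 | 75.00 | 85.00 | 1912500.00 | 2167500.00
hole | -1178.00 | 109.00 | 65.50 | -128402.00 | -77159.00
Σ | 24322.00 |  |  | 1784098.00 | 2090341.00
X̄ = 1784098.00 / 24322.00 = 73.35 mm
Ȳ = 2090341.00 / 24322.00 = 85.94 mm

X̄ = 73.35 mm, Ȳ = 85.94 mm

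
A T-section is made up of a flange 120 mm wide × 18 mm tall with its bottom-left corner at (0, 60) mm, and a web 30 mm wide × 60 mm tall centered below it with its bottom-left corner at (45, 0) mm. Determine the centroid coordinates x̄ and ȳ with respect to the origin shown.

x̄ = 60.00 mm, ȳ = 51.27 mm

Part | A | x̄ᵢ | ȳᵢ | A·x̄ᵢ | A·ȳᵢ
web | 1800.00 | 60.00 | 30.00 | 108000.00 | 54000.00
flange | 2160.00 | 60.00 | 69.00 | 129600.00 | 149040.00
Σ | 3960.00 |  |  | 237600.00 | 203040.00
x̄ = 237600.00 / 3960.00 = 60.00 mm
ȳ = 203040.00 / 3960.00 = 51.27 mm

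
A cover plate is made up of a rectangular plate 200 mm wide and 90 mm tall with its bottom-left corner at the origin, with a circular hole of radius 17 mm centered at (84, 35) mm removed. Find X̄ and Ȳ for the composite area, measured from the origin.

X̄ = 100.85 mm, Ȳ = 45.53 mm

plate: A = 200 × 90 = 18000.00, centroid at (100.00, 45.00).
hole: A = −π·17² = -907.92, centroid at (84.00, 35.00).
ΣA = 17092.08 mm², ΣAX̄ = 1723734.70 mm³, ΣAȲ = 778222.79 mm³.
X̄ = 1723734.70/17092.08 = 100.85 mm; Ȳ = 778222.79/17092.08 = 45.53 mm.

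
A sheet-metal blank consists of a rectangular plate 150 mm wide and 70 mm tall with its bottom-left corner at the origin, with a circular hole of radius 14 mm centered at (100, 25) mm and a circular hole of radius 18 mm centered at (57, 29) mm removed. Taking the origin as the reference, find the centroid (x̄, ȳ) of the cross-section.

x̄ = 75.33 mm, ȳ = 36.38 mm

Part | A | x̄ᵢ | ȳᵢ | A·x̄ᵢ | A·ȳᵢ
plate | 10500.00 | 75.00 | 35.00 | 787500.00 | 367500.00
hole 1 | -615.75 | 100.00 | 25.00 | -61575.22 | -15393.80
hole 2 | -1017.88 | 57.00 | 29.00 | -58018.93 | -29518.40
Σ | 8866.37 |  |  | 667905.85 | 322587.79
x̄ = 667905.85 / 8866.37 = 75.33 mm
ȳ = 322587.79 / 8866.37 = 36.38 mm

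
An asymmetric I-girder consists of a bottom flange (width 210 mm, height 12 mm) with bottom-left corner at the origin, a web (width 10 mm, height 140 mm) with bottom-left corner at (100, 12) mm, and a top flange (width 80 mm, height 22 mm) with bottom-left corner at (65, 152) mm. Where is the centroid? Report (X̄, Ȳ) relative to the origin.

bottom flange: A = 210 × 12 = 2520.00, centroid at (105.00, 6.00).
web: A = 10 × 140 = 1400.00, centroid at (105.00, 82.00).
top flange: A = 80 × 22 = 1760.00, centroid at (105.00, 163.00).
ΣA = 5680.00 mm², ΣAX̄ = 596400.00 mm³, ΣAȲ = 416800.00 mm³.
X̄ = 596400.00/5680.00 = 105.00 mm; Ȳ = 416800.00/5680.00 = 73.38 mm.

X̄ = 105.00 mm, Ȳ = 73.38 mm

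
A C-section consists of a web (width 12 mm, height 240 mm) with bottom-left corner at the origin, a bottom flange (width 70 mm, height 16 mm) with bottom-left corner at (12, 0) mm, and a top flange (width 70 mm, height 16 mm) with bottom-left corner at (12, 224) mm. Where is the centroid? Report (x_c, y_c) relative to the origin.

x_c = 23.94 mm, y_c = 120.00 mm

Part | A | x̄ᵢ | ȳᵢ | A·x̄ᵢ | A·ȳᵢ
web | 2880.00 | 6.00 | 120.00 | 17280.00 | 345600.00
bottom flange | 1120.00 | 47.00 | 8.00 | 52640.00 | 8960.00
top flange | 1120.00 | 47.00 | 232.00 | 52640.00 | 259840.00
Σ | 5120.00 |  |  | 122560.00 | 614400.00
x_c = 122560.00 / 5120.00 = 23.94 mm
y_c = 614400.00 / 5120.00 = 120.00 mm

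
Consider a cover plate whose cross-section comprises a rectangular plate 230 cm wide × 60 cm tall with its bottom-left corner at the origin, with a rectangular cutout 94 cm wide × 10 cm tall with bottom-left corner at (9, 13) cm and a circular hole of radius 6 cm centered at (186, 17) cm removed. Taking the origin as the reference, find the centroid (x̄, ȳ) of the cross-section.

plate: A = 230 × 60 = 13800.00, centroid at (115.00, 30.00).
hole 1: A = −(94 × 10) = -940.00, centroid at (56.00, 18.00).
hole 2: A = −π·6² = -113.10, centroid at (186.00, 17.00).
ΣA = 12746.90 cm², ΣAx̄ = 1513323.90 cm³, ΣAȳ = 395157.35 cm³.
x̄ = 1513323.90/12746.90 = 118.72 cm; ȳ = 395157.35/12746.90 = 31.00 cm.

x̄ = 118.72 cm, ȳ = 31.00 cm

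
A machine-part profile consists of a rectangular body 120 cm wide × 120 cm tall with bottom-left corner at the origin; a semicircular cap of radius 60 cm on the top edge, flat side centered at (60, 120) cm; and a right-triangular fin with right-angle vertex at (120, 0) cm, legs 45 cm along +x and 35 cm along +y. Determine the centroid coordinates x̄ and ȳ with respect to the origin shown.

rectangular body: A = 120 × 120 = 14400.00, centroid at (60.00, 60.00).
semicircular top: A = ½π·60² = 5654.87, centroid at (60.00, 145.46).
triangular fin: A = ½·45·35 = 787.50, centroid at (135.00, 11.67).
ΣA = 20842.37 cm², ΣAx̄ = 1309604.51 cm³, ΣAȳ = 1695771.51 cm³.
x̄ = 1309604.51/20842.37 = 62.83 cm; ȳ = 1695771.51/20842.37 = 81.36 cm.

x̄ = 62.83 cm, ȳ = 81.36 cm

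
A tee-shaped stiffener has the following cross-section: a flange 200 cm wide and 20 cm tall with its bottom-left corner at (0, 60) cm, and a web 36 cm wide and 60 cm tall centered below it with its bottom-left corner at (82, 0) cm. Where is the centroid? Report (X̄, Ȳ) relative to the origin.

web: A = 36 × 60 = 2160.00, centroid at (100.00, 30.00).
flange: A = 200 × 20 = 4000.00, centroid at (100.00, 70.00).
ΣA = 6160.00 cm²
ΣAX̄ = (2160.00)(100.00) + (4000.00)(100.00) = 616000.00 cm³
ΣAȲ = (2160.00)(30.00) + (4000.00)(70.00) = 344800.00 cm³
X̄ = 616000.00 / 6160.00 = 100.00 cm
Ȳ = 344800.00 / 6160.00 = 55.97 cm

X̄ = 100.00 cm, Ȳ = 55.97 cm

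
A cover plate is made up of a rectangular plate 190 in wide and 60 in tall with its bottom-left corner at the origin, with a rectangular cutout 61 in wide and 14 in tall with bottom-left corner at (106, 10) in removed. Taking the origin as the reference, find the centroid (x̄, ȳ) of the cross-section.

x̄ = 91.64 in, ȳ = 31.05 in

Part | A | x̄ᵢ | ȳᵢ | A·x̄ᵢ | A·ȳᵢ
plate | 11400.00 | 95.00 | 30.00 | 1083000.00 | 342000.00
hole | -854.00 | 136.50 | 17.00 | -116571.00 | -14518.00
Σ | 10546.00 |  |  | 966429.00 | 327482.00
x̄ = 966429.00 / 10546.00 = 91.64 in
ȳ = 327482.00 / 10546.00 = 31.05 in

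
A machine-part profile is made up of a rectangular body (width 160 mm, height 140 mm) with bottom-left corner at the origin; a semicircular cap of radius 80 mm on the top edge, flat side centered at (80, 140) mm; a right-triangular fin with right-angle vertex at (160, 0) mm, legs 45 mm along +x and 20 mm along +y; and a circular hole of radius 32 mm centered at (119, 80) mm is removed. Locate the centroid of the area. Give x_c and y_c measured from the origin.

rectangular body: A = 160 × 140 = 22400.00, centroid at (80.00, 70.00).
semicircular top: A = ½π·80² = 10053.10, centroid at (80.00, 173.95).
triangular fin: A = ½·45·20 = 450.00, centroid at (175.00, 6.67).
hole: A = −π·32² = -3216.99, centroid at (119.00, 80.00).
ΣA = 29686.11 mm², ΣAx_c = 2292175.80 mm³, ΣAy_c = 3062407.57 mm³.
x_c = 2292175.80/29686.11 = 77.21 mm; y_c = 3062407.57/29686.11 = 103.16 mm.

x_c = 77.21 mm, y_c = 103.16 mm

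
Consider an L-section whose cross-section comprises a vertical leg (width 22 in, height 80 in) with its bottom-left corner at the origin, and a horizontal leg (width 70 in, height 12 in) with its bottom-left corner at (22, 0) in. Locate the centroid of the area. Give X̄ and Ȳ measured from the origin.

X̄ = 25.86 in, Ȳ = 29.02 in

vertical leg: A = 22 × 80 = 1760.00, centroid at (11.00, 40.00).
horizontal leg: A = 70 × 12 = 840.00, centroid at (57.00, 6.00).
ΣA = 2600.00 in²
ΣAX̄ = (1760.00)(11.00) + (840.00)(57.00) = 67240.00 in³
ΣAȲ = (1760.00)(40.00) + (840.00)(6.00) = 75440.00 in³
X̄ = 67240.00 / 2600.00 = 25.86 in
Ȳ = 75440.00 / 2600.00 = 29.02 in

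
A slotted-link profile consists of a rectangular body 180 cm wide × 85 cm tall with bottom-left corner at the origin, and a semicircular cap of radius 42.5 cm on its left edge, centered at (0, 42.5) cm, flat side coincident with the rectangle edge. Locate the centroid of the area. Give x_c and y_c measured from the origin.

rectangular body: A = 180 × 85 = 15300.00, centroid at (90.00, 42.50).
semicircular end: A = ½π·42.5² = 2837.25, centroid at (-18.04, 42.50).
ΣA = 18137.25 cm², ΣAx_c = 1325822.92 cm³, ΣAy_c = 770833.16 cm³.
x_c = 1325822.92/18137.25 = 73.10 cm; y_c = 770833.16/18137.25 = 42.50 cm.

x_c = 73.10 cm, y_c = 42.50 cm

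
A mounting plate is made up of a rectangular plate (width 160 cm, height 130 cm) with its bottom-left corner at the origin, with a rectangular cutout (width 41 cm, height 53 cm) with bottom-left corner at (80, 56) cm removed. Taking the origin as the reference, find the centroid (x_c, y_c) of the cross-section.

x_c = 77.61 cm, y_c = 62.96 cm

plate: A = 160 × 130 = 20800.00, centroid at (80.00, 65.00).
hole: A = −(41 × 53) = -2173.00, centroid at (100.50, 82.50).
ΣA = 18627.00 cm², ΣAx_c = 1445613.50 cm³, ΣAy_c = 1172727.50 cm³.
x_c = 1445613.50/18627.00 = 77.61 cm; y_c = 1172727.50/18627.00 = 62.96 cm.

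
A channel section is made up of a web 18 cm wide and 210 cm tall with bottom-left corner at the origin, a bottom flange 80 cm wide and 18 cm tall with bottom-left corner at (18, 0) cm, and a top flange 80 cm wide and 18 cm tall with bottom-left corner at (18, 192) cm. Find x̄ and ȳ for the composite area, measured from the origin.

web: A = 18 × 210 = 3780.00, centroid at (9.00, 105.00).
bottom flange: A = 80 × 18 = 1440.00, centroid at (58.00, 9.00).
top flange: A = 80 × 18 = 1440.00, centroid at (58.00, 201.00).
ΣA = 6660.00 cm²
ΣAx̄ = (3780.00)(9.00) + (1440.00)(58.00) + (1440.00)(58.00) = 201060.00 cm³
ΣAȳ = (3780.00)(105.00) + (1440.00)(9.00) + (1440.00)(201.00) = 699300.00 cm³
x̄ = 201060.00 / 6660.00 = 30.19 cm
ȳ = 699300.00 / 6660.00 = 105.00 cm

x̄ = 30.19 cm, ȳ = 105.00 cm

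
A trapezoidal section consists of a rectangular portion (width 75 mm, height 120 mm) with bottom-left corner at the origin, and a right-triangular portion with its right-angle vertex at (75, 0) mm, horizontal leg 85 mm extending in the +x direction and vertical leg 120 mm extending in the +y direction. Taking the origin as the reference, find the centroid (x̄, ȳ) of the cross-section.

x̄ = 61.31 mm, ȳ = 52.77 mm

rectangular portion: A = 75 × 120 = 9000.00, centroid at (37.50, 60.00).
triangular portion: A = ½·85·120 = 5100.00, centroid at (103.33, 40.00).
ΣA = 14100.00 mm²
ΣAx̄ = (9000.00)(37.50) + (5100.00)(103.33) = 864500.00 mm³
ΣAȳ = (9000.00)(60.00) + (5100.00)(40.00) = 744000.00 mm³
x̄ = 864500.00 / 14100.00 = 61.31 mm
ȳ = 744000.00 / 14100.00 = 52.77 mm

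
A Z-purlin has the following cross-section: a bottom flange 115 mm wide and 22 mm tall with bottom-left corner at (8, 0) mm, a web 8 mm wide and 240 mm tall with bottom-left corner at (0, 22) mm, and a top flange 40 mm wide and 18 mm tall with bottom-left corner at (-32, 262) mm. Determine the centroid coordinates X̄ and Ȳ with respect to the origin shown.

X̄ = 31.87 mm, Ȳ = 95.86 mm

bottom flange: A = 115 × 22 = 2530.00, centroid at (65.50, 11.00).
web: A = 8 × 240 = 1920.00, centroid at (4.00, 142.00).
top flange: A = 40 × 18 = 720.00, centroid at (-12.00, 271.00).
ΣA = 5170.00 mm²
ΣAX̄ = (2530.00)(65.50) + (1920.00)(4.00) + (720.00)(-12.00) = 164755.00 mm³
ΣAȲ = (2530.00)(11.00) + (1920.00)(142.00) + (720.00)(271.00) = 495590.00 mm³
X̄ = 164755.00 / 5170.00 = 31.87 mm
Ȳ = 495590.00 / 5170.00 = 95.86 mm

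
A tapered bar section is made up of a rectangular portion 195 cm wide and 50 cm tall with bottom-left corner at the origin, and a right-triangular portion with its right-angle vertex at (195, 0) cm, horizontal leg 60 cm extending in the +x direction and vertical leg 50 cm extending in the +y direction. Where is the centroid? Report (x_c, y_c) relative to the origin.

x_c = 113.17 cm, y_c = 23.89 cm

rectangular portion: A = 195 × 50 = 9750.00, centroid at (97.50, 25.00).
triangular portion: A = ½·60·50 = 1500.00, centroid at (215.00, 16.67).
ΣA = 11250.00 cm²
ΣAx_c = (9750.00)(97.50) + (1500.00)(215.00) = 1273125.00 cm³
ΣAy_c = (9750.00)(25.00) + (1500.00)(16.67) = 268750.00 cm³
x_c = 1273125.00 / 11250.00 = 113.17 cm
y_c = 268750.00 / 11250.00 = 23.89 cm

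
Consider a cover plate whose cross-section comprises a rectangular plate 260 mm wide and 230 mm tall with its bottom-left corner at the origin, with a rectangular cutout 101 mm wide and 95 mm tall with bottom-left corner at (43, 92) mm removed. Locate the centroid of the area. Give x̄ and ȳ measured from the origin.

Part | A | x̄ᵢ | ȳᵢ | A·x̄ᵢ | A·ȳᵢ
plate | 59800.00 | 130.00 | 115.00 | 7774000.00 | 6877000.00
hole | -9595.00 | 93.50 | 139.50 | -897132.50 | -1338502.50
Σ | 50205.00 |  |  | 6876867.50 | 5538497.50
x̄ = 6876867.50 / 50205.00 = 136.98 mm
ȳ = 5538497.50 / 50205.00 = 110.32 mm

x̄ = 136.98 mm, ȳ = 110.32 mm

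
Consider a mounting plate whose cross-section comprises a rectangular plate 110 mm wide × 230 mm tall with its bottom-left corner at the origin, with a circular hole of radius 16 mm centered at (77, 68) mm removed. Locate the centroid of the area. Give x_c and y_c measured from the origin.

plate: A = 110 × 230 = 25300.00, centroid at (55.00, 115.00).
hole: A = −π·16² = -804.25, centroid at (77.00, 68.00).
ΣA = 24495.75 mm², ΣAx_c = 1329572.93 mm³, ΣAy_c = 2854811.16 mm³.
x_c = 1329572.93/24495.75 = 54.28 mm; y_c = 2854811.16/24495.75 = 116.54 mm.

x_c = 54.28 mm, y_c = 116.54 mm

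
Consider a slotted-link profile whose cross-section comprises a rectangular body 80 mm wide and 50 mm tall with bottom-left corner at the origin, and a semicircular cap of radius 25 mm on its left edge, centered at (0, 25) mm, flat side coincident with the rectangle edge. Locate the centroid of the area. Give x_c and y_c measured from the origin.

x_c = 30.03 mm, y_c = 25.00 mm

rectangular body: A = 80 × 50 = 4000.00, centroid at (40.00, 25.00).
semicircular end: A = ½π·25² = 981.75, centroid at (-10.61, 25.00).
ΣA = 4981.75 mm², ΣAx_c = 149583.33 mm³, ΣAy_c = 124543.69 mm³.
x_c = 149583.33/4981.75 = 30.03 mm; y_c = 124543.69/4981.75 = 25.00 mm.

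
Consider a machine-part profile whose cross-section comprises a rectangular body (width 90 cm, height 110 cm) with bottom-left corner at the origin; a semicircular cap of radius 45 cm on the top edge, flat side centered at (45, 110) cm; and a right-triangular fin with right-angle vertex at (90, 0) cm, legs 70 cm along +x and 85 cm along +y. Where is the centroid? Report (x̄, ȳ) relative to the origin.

Part | A | x̄ᵢ | ȳᵢ | A·x̄ᵢ | A·ȳᵢ
rectangular body | 9900.00 | 45.00 | 55.00 | 445500.00 | 544500.00
semicircular top | 3180.86 | 45.00 | 129.10 | 143138.82 | 410644.88
triangular fin | 2975.00 | 113.33 | 28.33 | 337166.67 | 84291.67
Σ | 16055.86 |  |  | 925805.48 | 1039436.55
x̄ = 925805.48 / 16055.86 = 57.66 cm
ȳ = 1039436.55 / 16055.86 = 64.74 cm

x̄ = 57.66 cm, ȳ = 64.74 cm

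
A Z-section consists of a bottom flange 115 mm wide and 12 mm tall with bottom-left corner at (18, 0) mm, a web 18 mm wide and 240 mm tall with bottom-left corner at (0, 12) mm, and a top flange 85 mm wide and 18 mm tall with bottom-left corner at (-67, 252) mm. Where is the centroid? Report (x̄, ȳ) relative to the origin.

bottom flange: A = 115 × 12 = 1380.00, centroid at (75.50, 6.00).
web: A = 18 × 240 = 4320.00, centroid at (9.00, 132.00).
top flange: A = 85 × 18 = 1530.00, centroid at (-24.50, 261.00).
ΣA = 7230.00 mm²
ΣAx̄ = (1380.00)(75.50) + (4320.00)(9.00) + (1530.00)(-24.50) = 105585.00 mm³
ΣAȳ = (1380.00)(6.00) + (4320.00)(132.00) + (1530.00)(261.00) = 977850.00 mm³
x̄ = 105585.00 / 7230.00 = 14.60 mm
ȳ = 977850.00 / 7230.00 = 135.25 mm

x̄ = 14.60 mm, ȳ = 135.25 mm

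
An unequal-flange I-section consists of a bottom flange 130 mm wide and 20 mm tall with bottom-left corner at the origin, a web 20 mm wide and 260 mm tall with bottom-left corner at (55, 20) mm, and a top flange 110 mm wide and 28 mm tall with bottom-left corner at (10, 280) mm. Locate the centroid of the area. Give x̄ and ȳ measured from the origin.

Part | A | x̄ᵢ | ȳᵢ | A·x̄ᵢ | A·ȳᵢ
bottom flange | 2600.00 | 65.00 | 10.00 | 169000.00 | 26000.00
web | 5200.00 | 65.00 | 150.00 | 338000.00 | 780000.00
top flange | 3080.00 | 65.00 | 294.00 | 200200.00 | 905520.00
Σ | 10880.00 |  |  | 707200.00 | 1711520.00
x̄ = 707200.00 / 10880.00 = 65.00 mm
ȳ = 1711520.00 / 10880.00 = 157.31 mm

x̄ = 65.00 mm, ȳ = 157.31 mm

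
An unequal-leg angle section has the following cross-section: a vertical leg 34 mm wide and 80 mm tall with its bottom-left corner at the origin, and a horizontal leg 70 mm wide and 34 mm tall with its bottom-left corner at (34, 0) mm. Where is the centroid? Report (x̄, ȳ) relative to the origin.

vertical leg: A = 34 × 80 = 2720.00, centroid at (17.00, 40.00).
horizontal leg: A = 70 × 34 = 2380.00, centroid at (69.00, 17.00).
ΣA = 5100.00 mm²
ΣAx̄ = (2720.00)(17.00) + (2380.00)(69.00) = 210460.00 mm³
ΣAȳ = (2720.00)(40.00) + (2380.00)(17.00) = 149260.00 mm³
x̄ = 210460.00 / 5100.00 = 41.27 mm
ȳ = 149260.00 / 5100.00 = 29.27 mm

x̄ = 41.27 mm, ȳ = 29.27 mm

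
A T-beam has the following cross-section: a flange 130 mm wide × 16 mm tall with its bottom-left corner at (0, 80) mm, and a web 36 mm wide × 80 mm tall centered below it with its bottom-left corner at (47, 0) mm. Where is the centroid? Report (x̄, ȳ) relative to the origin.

x̄ = 65.00 mm, ȳ = 60.13 mm

Part | A | x̄ᵢ | ȳᵢ | A·x̄ᵢ | A·ȳᵢ
web | 2880.00 | 65.00 | 40.00 | 187200.00 | 115200.00
flange | 2080.00 | 65.00 | 88.00 | 135200.00 | 183040.00
Σ | 4960.00 |  |  | 322400.00 | 298240.00
x̄ = 322400.00 / 4960.00 = 65.00 mm
ȳ = 298240.00 / 4960.00 = 60.13 mm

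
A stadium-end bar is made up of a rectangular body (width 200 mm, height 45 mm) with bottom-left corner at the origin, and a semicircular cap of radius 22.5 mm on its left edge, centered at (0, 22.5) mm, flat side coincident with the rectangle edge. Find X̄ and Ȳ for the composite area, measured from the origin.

rectangular body: A = 200 × 45 = 9000.00, centroid at (100.00, 22.50).
semicircular end: A = ½π·22.5² = 795.22, centroid at (-9.55, 22.50).
ΣA = 9795.22 mm², ΣAX̄ = 892406.25 mm³, ΣAȲ = 220392.35 mm³.
X̄ = 892406.25/9795.22 = 91.11 mm; Ȳ = 220392.35/9795.22 = 22.50 mm.

X̄ = 91.11 mm, Ȳ = 22.50 mm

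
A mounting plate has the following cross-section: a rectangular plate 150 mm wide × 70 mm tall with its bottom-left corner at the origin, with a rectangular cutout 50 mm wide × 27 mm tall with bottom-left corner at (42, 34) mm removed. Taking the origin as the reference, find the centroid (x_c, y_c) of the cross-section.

Part | A | x̄ᵢ | ȳᵢ | A·x̄ᵢ | A·ȳᵢ
plate | 10500.00 | 75.00 | 35.00 | 787500.00 | 367500.00
hole | -1350.00 | 67.00 | 47.50 | -90450.00 | -64125.00
Σ | 9150.00 |  |  | 697050.00 | 303375.00
x_c = 697050.00 / 9150.00 = 76.18 mm
y_c = 303375.00 / 9150.00 = 33.16 mm

x_c = 76.18 mm, y_c = 33.16 mm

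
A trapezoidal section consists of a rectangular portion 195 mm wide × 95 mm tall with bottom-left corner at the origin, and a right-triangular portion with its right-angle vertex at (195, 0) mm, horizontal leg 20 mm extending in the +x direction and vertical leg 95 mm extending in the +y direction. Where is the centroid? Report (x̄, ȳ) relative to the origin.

x̄ = 102.58 mm, ȳ = 46.73 mm

Part | A | x̄ᵢ | ȳᵢ | A·x̄ᵢ | A·ȳᵢ
rectangular portion | 18525.00 | 97.50 | 47.50 | 1806187.50 | 879937.50
triangular portion | 950.00 | 201.67 | 31.67 | 191583.33 | 30083.33
Σ | 19475.00 |  |  | 1997770.83 | 910020.83
x̄ = 1997770.83 / 19475.00 = 102.58 mm
ȳ = 910020.83 / 19475.00 = 46.73 mm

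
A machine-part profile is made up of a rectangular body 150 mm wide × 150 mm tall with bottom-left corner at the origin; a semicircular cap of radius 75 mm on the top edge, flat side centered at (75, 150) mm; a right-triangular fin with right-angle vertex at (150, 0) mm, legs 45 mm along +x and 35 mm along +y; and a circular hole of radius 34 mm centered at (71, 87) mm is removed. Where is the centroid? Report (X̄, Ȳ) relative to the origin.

rectangular body: A = 150 × 150 = 22500.00, centroid at (75.00, 75.00).
semicircular top: A = ½π·75² = 8835.73, centroid at (75.00, 181.83).
triangular fin: A = ½·45·35 = 787.50, centroid at (165.00, 11.67).
hole: A = −π·34² = -3631.68, centroid at (71.00, 87.00).
ΣA = 28491.55 mm², ΣAX̄ = 2222267.84 mm³, ΣAȲ = 2987340.64 mm³.
X̄ = 2222267.84/28491.55 = 78.00 mm; Ȳ = 2987340.64/28491.55 = 104.85 mm.

X̄ = 78.00 mm, Ȳ = 104.85 mm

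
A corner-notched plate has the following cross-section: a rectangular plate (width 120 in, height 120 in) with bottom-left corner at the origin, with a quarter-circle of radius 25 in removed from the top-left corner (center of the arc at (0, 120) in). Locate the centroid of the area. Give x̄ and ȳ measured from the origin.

x̄ = 61.74 in, ȳ = 58.26 in

Part | A | x̄ᵢ | ȳᵢ | A·x̄ᵢ | A·ȳᵢ
plate | 14400.00 | 60.00 | 60.00 | 864000.00 | 864000.00
removed quarter-circle | -490.87 | 10.61 | 109.39 | -5208.33 | -53696.53
Σ | 13909.13 |  |  | 858791.67 | 810303.47
x̄ = 858791.67 / 13909.13 = 61.74 in
ȳ = 810303.47 / 13909.13 = 58.26 in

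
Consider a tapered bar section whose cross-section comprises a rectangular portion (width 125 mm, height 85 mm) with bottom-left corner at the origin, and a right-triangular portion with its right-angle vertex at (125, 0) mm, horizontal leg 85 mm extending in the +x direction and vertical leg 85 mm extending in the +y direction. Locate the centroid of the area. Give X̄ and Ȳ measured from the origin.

rectangular portion: A = 125 × 85 = 10625.00, centroid at (62.50, 42.50).
triangular portion: A = ½·85·85 = 3612.50, centroid at (153.33, 28.33).
ΣA = 14237.50 mm²
ΣAX̄ = (10625.00)(62.50) + (3612.50)(153.33) = 1217979.17 mm³
ΣAȲ = (10625.00)(42.50) + (3612.50)(28.33) = 553916.67 mm³
X̄ = 1217979.17 / 14237.50 = 85.55 mm
Ȳ = 553916.67 / 14237.50 = 38.91 mm

X̄ = 85.55 mm, Ȳ = 38.91 mm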